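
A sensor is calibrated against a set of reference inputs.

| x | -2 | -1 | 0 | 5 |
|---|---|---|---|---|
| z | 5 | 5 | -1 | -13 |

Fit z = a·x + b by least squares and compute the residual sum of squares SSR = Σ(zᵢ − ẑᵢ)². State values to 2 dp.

SSR = 6.21

With design matrix M, MᵀM = [[30, 2]; [2, 4]] and Mᵀz = [-80, -4]ᵀ.
Δ = 30·4 − 2² = 116.
a = ((-80)·4 − 2·(-4))/116 = -78/29; b = (30·(-4) − 2·(-80))/116 = 10/29.
Residuals: -21/29, 57/29, -39/29, 3/29; SSR = 180/29.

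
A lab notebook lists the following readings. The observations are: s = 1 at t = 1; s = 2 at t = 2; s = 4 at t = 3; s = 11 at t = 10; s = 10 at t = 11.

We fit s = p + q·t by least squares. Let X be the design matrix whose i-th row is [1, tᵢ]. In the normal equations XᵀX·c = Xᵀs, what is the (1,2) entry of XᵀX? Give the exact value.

Row 1 ↔ basis 1, column 2 ↔ basis t, so (XᵀX)_{1,2} = Σᵢ t = (1)·(1) + (1)·(2) + (1)·(3) + (1)·(10) + (1)·(11) = 27.

27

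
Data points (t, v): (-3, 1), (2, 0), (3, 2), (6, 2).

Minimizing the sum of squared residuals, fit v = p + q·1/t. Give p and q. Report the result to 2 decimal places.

p = 1.32, q = -0.43

The normal system MᵀM·[p, q]ᵀ = Mᵀv is [[4, 2/3]; [2/3, 1/2]]·[p, q]ᵀ = [5, 2/3]ᵀ.
Δ = 4·(1/2) − (2/3)² = 14/9.
p = (5·(1/2) − (2/3)·(2/3))/(14/9) = 37/28; q = (4·(2/3) − (2/3)·5)/(14/9) = -3/7.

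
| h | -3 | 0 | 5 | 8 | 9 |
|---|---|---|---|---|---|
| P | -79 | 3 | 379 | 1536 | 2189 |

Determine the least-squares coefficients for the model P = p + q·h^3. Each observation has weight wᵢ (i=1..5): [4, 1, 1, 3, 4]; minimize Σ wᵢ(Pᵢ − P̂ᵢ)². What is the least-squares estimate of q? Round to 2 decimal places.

The normal equations are: 13·p + 4469·q = 13430;  4469·p + 2930737·q = 8798327.
(Σwᵢ·1 = 13, Σwᵢ·h^3 = 4469, Σwᵢ·h^3·h^3 = 2930737, Σwᵢ·P = 13430, Σwᵢ·h^3·P = 8798327.)
Δ = 13·2930737 − 4469² = 18127620.
p = (13430·2930737 − 4469·8798327)/18127620 = 40074547/18127620; q = (13·8798327 − 4469·13430)/18127620 = 54359581/18127620.

q = 3.00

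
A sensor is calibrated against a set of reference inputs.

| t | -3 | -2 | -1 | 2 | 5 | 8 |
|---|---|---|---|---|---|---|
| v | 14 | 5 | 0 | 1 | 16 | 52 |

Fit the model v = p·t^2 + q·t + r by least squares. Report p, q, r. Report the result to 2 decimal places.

Setting ∂/∂p … = 0 gives: 4835·p + 609·q + 107·r = 3878;  609·p + 107·q + 9·r = 446;  107·p + 9·q + 6·r = 88.
(Σt^2·t^2 = 4835, Σt^2·t = 609, Σt^2 = 107, Σt·t = 107, Σt = 9, Σ1 = 6, Σt^2·v = 3878, Σt·v = 446, Σv = 88.)
Solving the 3×3 system (Gaussian elimination) gives p = 112547/108760, q = -174617/108760, r = -18752/13595.

p = 1.03, q = -1.61, r = -1.38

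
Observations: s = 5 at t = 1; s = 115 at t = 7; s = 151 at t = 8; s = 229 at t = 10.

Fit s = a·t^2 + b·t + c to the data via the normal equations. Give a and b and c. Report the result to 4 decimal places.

a = 2.1366, b = 1.4328, c = 1.3781

MᵀM·[a, b, c]ᵀ = Mᵀs reads: 16498·a + 1856·b + 214·c = 38204;  1856·a + 214·b + 26·c = 4308;  214·a + 26·b + 4·c = 500.
Solving the 3×3 system (Gaussian elimination) gives a = 391/183, b = 437/305, c = 1261/915.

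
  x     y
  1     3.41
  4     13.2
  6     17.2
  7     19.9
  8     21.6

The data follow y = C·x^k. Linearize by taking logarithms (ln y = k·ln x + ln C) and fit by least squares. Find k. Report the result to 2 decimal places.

k = 0.90

Linearized form: ln y = k·ln x + ln C. From the 5 transformed points,
Over the data: Σln x = 7.2034, Σ(ln x)² = 13.2429, Σln y = 12.7153, Σln x·ln y = 20.8835.
Normal system: [[13.2429, 7.2034]; [7.2034, 5]]·[k, ln C]ᵀ = [20.8835, 12.7153]ᵀ.
Slope k = (n·Σln x·ln y − Σln x·Σln y)/(n·Σ(ln x)² − (Σln x)²) = (5·20.8835 − 7.2034·12.7153)/14.3252 = 0.89523; ln C = (Σln y − k·Σln x)/n = 1.25331.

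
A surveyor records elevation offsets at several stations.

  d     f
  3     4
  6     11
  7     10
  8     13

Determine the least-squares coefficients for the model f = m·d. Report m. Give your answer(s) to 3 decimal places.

The normal system AᵀA·[m]ᵀ = Aᵀf is [[158]]·[m]ᵀ = [252]ᵀ.
m = 252/158 = 1.59494.

m = 1.595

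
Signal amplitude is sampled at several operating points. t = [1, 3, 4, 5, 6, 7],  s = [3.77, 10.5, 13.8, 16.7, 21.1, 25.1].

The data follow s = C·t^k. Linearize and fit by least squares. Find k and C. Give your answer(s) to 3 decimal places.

k = 0.962, C = 3.704

Let Y = ln s. Fitting Y = k·ln t + ln C by least squares:
AᵀA = [[12.7160, 7.8320]; [7.8320, 6]], rhs = [22.4880, 15.3907]ᵀ  (here Σln t = 7.8320, Σ(ln t)² = 12.7160, Σln s = 15.3907, Σln t·ln s = 22.4880).
Δ = 12.7160·6 − (7.8320)² = 14.9557; k = (22.4880·6 − 7.8320·15.3907)/14.9557 = 0.96205, ln C = (12.7160·15.3907 − 7.8320·22.4880)/14.9557 = 1.30931, so C = exp(1.30931) = 3.70362.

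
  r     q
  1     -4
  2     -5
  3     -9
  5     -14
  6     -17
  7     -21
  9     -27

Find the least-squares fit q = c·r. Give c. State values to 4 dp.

From the data, Σr·r = 205.
Right-hand side: Σr·q = -603.
Normal equations: [[205]]·[c]ᵀ = [-603]ᵀ.
Hence c = -603 / 205 ≈ -2.94146.

c = -2.9415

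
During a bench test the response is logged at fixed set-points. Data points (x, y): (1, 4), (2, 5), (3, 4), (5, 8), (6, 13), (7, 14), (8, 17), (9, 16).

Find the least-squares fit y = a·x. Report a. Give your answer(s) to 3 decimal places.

Forming AᵀA = [[269]] and Aᵀy = [522]ᵀ gives AᵀA·[a]ᵀ = Aᵀy.
Hence a = 522 / 269 ≈ 1.94052.

a = 1.941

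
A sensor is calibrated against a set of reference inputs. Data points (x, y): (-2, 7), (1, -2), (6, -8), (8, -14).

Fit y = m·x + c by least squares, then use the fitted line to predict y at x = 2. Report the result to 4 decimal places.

ŷ = -1.8446

The normal equations are: 105·m + 13·c = -176;  13·m + 4·c = -17.
Eliminating c: 4·(row 1) − 13·(row 2) gives 251·m = 4·(-176) − 13·(-17) = -483, so m = -483/251.
Then c = ((-17) − 13·(-483/251))/4 = 503/251.
At x = 2: ŷ = (-483/251)·(2) + (503/251)·(1) = -463/251.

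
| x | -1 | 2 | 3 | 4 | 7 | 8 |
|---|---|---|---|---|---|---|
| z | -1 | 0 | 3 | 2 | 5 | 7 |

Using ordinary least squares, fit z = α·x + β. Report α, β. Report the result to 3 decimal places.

α = 0.869, β = -0.666

Sums needed: Σx·x = 143, Σx = 23, Σ1 = 6.
And Σx·z = 109, Σz = 16.
So MᵀM·[α, β]ᵀ = Mᵀz: [[143, 23]; [23, 6]]·[α, β]ᵀ = [109, 16]ᵀ.
Eliminating β: 6·(row 1) − 23·(row 2) gives 329·α = 6·109 − 23·16 = 286, so α = 286/329.
Then β = (16 − 23·(286/329))/6 = -219/329.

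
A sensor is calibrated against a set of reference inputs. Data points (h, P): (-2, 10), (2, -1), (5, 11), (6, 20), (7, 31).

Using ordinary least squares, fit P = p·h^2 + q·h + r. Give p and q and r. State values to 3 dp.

p = 1.035, q = -2.892, r = 0.187

Sums needed: Σh^2·h^2 = 4354, Σh^2·h = 684, Σh^2 = 118, Σh·h = 118, Σh = 18, Σ1 = 5.
And Σh^2·P = 2550, Σh·P = 370, ΣP = 71.
Row-reducing yields p = 21082/20371, q = -58910/20371, r = 293/1567.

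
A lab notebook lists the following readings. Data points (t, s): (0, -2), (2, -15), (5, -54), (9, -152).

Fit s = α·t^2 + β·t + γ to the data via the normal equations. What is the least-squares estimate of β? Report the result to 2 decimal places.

The normal system MᵀM·[α, β, γ]ᵀ = Mᵀs is [[7202, 862, 110]; [862, 110, 16]; [110, 16, 4]]·[α, β, γ]ᵀ = [-13722, -1668, -223]ᵀ.
Inverting the 3×3 Gram matrix, [α, β, γ]ᵀ = [-2405/1562, -4287/1562, -1898/781]ᵀ.

β = -2.74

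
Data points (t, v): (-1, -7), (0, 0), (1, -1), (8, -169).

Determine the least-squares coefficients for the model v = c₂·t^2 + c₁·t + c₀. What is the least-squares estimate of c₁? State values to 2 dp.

c₁ = 3.04

Normal-equation sums: Σt^2·t^2 = 4098, Σt^2·t = 512, Σt^2 = 66, Σt·t = 66, Σt = 8, Σ1 = 4.
And Σt^2·v = -10824, Σt·v = -1346, Σv = -177.
Normal equations: [[4098, 512, 66]; [512, 66, 8]; [66, 8, 4]]·[c₂, c₁, c₀]ᵀ = [-10824, -1346, -177]ᵀ.
Inverting the 3×3 Gram matrix, [c₂, c₁, c₀]ᵀ = [-3643/1210, 9201/3025, -3969/6050]ᵀ.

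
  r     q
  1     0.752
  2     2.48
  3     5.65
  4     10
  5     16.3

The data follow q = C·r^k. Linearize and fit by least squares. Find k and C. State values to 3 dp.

k = 1.909, C = 0.713

Taking logs, ln q = k·ln r + ln C, so regress ln q on ln r.
Sums: Σln r = 4.7875, Σ(ln r)² = 6.1995, Σln q = 7.4486, Σln r·ln q = 10.2162.
Normal system: [[6.1995, 4.7875]; [4.7875, 5]]·[k, ln C]ᵀ = [10.2162, 7.4486]ᵀ.
Δ = 6.1995·5 − (4.7875)² = 8.0774; k = (10.2162·5 − 4.7875·7.4486)/8.0774 = 1.90913, ln C = (6.1995·7.4486 − 4.7875·10.2162)/8.0774 = -0.33826, so C = exp(-0.33826) = 0.71301.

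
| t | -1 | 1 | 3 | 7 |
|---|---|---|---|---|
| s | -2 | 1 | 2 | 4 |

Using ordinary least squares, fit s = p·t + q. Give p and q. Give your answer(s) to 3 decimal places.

Sums needed: Σt·t = 60, Σt = 10, Σ1 = 4.
Right-hand side: Σt·s = 37, Σs = 5.
Eliminating q: 4·(row 1) − 10·(row 2) gives 140·p = 4·37 − 10·5 = 98, so p = 7/10.
Then q = (5 − 10·(7/10))/4 = -1/2.

p = 0.700, q = -0.500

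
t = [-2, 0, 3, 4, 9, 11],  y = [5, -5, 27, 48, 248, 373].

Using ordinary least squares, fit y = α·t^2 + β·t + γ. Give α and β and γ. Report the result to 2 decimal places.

α = 3.01, β = 1.15, γ = -4.64

Entries of MᵀM: Σt^2·t^2 = 21555, Σt^2·t = 2143, Σt^2 = 231, Σt·t = 231, Σt = 25, Σ1 = 6.
Right-hand side: Σt^2·y = 66252, Σt·y = 6598, Σy = 696.
Inverting the 3×3 Gram matrix, [α, β, γ]ᵀ = [638847/212320, 244419/212320, -492451/106160]ᵀ.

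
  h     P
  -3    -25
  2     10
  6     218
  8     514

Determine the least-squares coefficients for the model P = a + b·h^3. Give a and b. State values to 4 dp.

Entries of MᵀM: Σ1 = 4, Σh^3 = 709, Σh^3·h^3 = 309593.
Moment sums: ΣP = 717, Σh^3·P = 311011.
MᵀM·[a, b]ᵀ = MᵀP becomes [[4, 709]; [709, 309593]]·[a, b]ᵀ = [717, 311011]ᵀ.
Determinant 4·309593 − 709² = 735691.
a = (717·309593 − 709·311011)/735691 = 2; b = (4·311011 − 709·717)/735691 = 1.

a = 2.0000, b = 1.0000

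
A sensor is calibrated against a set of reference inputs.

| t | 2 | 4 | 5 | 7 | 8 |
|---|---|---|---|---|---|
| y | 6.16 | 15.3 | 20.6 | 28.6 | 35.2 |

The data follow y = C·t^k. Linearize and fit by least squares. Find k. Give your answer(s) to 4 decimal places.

Linearized form: ln y = k·ln t + ln C. From the 5 transformed points,
Over the data: Σln t = 7.7142, Σ(ln t)² = 13.1032, Σln y = 14.4857, Σln t·ln y = 23.8412.
Normal system: [[13.1032, 7.7142]; [7.7142, 5]]·[k, ln C]ᵀ = [23.8412, 14.4857]ᵀ.
Slope k = (n·Σln t·ln y − Σln t·Σln y)/(n·Σ(ln t)² − (Σln t)²) = (5·23.8412 − 7.7142·14.4857)/6.0066 = 1.24202; ln C = (Σln y − k·Σln t)/n = 0.98089.

k = 1.2420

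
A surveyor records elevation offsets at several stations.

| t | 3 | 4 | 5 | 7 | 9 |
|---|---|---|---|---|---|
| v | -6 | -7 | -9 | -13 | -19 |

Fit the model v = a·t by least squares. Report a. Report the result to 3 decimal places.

a = -1.961

Forming MᵀM = [[180]] and Mᵀv = [-353]ᵀ gives MᵀM·[a]ᵀ = Mᵀv.
a = (-353)/180 = -1.96111.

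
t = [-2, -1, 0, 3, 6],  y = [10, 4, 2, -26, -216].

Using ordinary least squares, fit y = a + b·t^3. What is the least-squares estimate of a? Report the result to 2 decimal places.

The normal equations are: 5·a + 234·b = -226;  234·a + 47450·b = -47442.
Determinant 5·47450 − 234² = 182494.
a = ((-226)·47450 − 234·(-47442))/182494 = 14528/7019; b = (5·(-47442) − 234·(-226))/182494 = -92163/91247.

a = 2.07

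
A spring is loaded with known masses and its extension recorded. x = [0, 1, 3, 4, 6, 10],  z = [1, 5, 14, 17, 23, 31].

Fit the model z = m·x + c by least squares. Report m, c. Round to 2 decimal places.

The normal system AᵀA·[m, c]ᵀ = Aᵀz is [[162, 24]; [24, 6]]·[m, c]ᵀ = [563, 91]ᵀ.
Δ = 162·6 − 24² = 396.
m = (563·6 − 24·91)/396 = 199/66; c = (162·91 − 24·563)/396 = 205/66.

m = 3.02, c = 3.11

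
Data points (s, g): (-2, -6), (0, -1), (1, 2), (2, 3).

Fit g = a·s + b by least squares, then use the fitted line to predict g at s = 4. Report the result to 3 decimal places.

The normal equations are: 9·a + 1·b = 20;  1·a + 4·b = -2.
Δ = 9·4 − 1² = 35.
a = (20·4 − 1·(-2))/35 = 82/35; b = (9·(-2) − 1·20)/35 = -38/35.
At s = 4: ĝ = (82/35)·(4) + (-38/35)·(1) = 58/7.

ĝ = 8.286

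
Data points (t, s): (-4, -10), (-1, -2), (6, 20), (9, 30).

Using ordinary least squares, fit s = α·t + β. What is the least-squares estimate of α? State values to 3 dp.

With design matrix M, MᵀM = [[134, 10]; [10, 4]] and Mᵀs = [432, 38]ᵀ.
Δ = 134·4 − 10² = 436.
α = (432·4 − 10·38)/436 = 337/109; β = (134·38 − 10·432)/436 = 193/109.

α = 3.092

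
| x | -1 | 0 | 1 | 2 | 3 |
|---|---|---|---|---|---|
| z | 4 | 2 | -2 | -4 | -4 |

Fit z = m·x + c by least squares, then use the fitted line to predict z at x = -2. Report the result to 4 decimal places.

The normal equations are: 15·m + 5·c = -26;  5·m + 5·c = -4.
Determinant 15·5 − 5² = 50.
m = ((-26)·5 − 5·(-4))/50 = -11/5; c = (15·(-4) − 5·(-26))/50 = 7/5.
At x = -2: ẑ = (-11/5)·(-2) + (7/5)·(1) = 29/5.

ẑ = 5.8000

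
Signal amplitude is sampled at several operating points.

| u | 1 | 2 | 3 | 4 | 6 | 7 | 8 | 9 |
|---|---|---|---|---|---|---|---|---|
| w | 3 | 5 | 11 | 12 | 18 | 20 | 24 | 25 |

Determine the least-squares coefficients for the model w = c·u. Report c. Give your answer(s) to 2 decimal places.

With design matrix M, MᵀM = [[260]] and Mᵀw = [759]ᵀ.
Hence c = 759 / 260 ≈ 2.91923.

c = 2.92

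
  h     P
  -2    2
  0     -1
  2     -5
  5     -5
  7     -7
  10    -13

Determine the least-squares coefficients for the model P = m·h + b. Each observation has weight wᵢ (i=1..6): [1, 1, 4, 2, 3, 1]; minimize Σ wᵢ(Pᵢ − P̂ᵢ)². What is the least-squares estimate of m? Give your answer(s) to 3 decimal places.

m = -0.935

Forming AᵀWA = [[317, 47]; [47, 12]] and AᵀWP = [-371, -63]ᵀ gives AᵀWA·[m, b]ᵀ = AᵀWP.
det = 317·12 − 47² = 1595.
m = ((-371)·12 − 47·(-63))/1595 = -1491/1595; b = (317·(-63) − 47·(-371))/1595 = -2534/1595.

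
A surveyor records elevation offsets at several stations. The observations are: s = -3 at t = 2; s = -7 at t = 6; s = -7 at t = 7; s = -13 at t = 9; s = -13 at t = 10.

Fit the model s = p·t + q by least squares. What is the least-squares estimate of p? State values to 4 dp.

The normal system XᵀX·[p, q]ᵀ = Xᵀs is [[270, 34]; [34, 5]]·[p, q]ᵀ = [-344, -43]ᵀ.
det = 270·5 − 34² = 194.
p = ((-344)·5 − 34·(-43))/194 = -129/97; q = (270·(-43) − 34·(-344))/194 = 43/97.

p = -1.3299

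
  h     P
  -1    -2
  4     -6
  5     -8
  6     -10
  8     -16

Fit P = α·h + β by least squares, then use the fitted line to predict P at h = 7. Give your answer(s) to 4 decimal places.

The normal equations are: 142·α + 22·β = -250;  22·α + 5·β = -42.
(Σh·h = 142, Σh = 22, Σ1 = 5, Σh·P = -250, ΣP = -42.)
Eliminating β: 5·(row 1) − 22·(row 2) gives 226·α = 5·(-250) − 22·(-42) = -326, so α = -163/113.
Then β = ((-42) − 22·(-163/113))/5 = -232/113.
At h = 7: P̂ = (-163/113)·(7) + (-232/113)·(1) = -1373/113.

P̂ = -12.1504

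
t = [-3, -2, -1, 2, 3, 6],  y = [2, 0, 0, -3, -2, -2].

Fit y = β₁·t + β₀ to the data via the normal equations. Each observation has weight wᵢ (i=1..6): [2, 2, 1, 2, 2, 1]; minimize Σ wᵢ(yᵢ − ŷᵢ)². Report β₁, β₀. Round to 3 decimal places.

β₁ = -0.509, β₀ = -0.546

XᵀWX·[β₁, β₀]ᵀ = XᵀWy reads: 89·β₁ + 5·β₀ = -48;  5·β₁ + 10·β₀ = -8.
Eliminating β₀: 10·(row 1) − 5·(row 2) gives 865·β₁ = 10·(-48) − 5·(-8) = -440, so β₁ = -88/173.
Then β₀ = ((-8) − 5·(-88/173))/10 = -472/865.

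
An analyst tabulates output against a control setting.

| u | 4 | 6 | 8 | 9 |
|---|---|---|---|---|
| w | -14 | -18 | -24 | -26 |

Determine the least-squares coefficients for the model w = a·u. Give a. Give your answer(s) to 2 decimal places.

a = -2.99

Setting ∂/∂a … = 0 gives: 197·a = -590.
(Σu·u = 197, Σu·w = -590.)
Hence a = -590 / 197 ≈ -2.99492.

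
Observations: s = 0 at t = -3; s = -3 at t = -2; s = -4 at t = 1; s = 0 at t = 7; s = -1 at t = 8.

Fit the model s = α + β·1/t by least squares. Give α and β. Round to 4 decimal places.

α = -1.4766, β = -1.4196

XᵀX·[α, β]ᵀ = Xᵀs reads: 5·α + (73/168)·β = -8;  (73/168)·α + (39433/28224)·β = -21/8.
det = 5·(39433/28224) − (73/168)² = 47959/7056.
α = ((-8)·(39433/28224) − (73/168)·(-21/8))/(47959/7056) = -283271/191836; β = (5·(-21/8) − (73/168)·(-8))/(47959/7056) = -68082/47959.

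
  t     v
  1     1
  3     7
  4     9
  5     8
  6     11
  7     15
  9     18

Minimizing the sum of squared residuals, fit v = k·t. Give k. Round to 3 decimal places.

k = 1.986

MᵀM·[k]ᵀ = Mᵀv reads: 217·k = 431.
Hence k = 431 / 217 ≈ 1.98618.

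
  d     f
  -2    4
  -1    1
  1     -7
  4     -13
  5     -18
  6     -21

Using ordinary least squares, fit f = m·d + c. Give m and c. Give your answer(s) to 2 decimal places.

m = -3.05, c = -2.40

The normal system XᵀX·[m, c]ᵀ = Xᵀf is [[83, 13]; [13, 6]]·[m, c]ᵀ = [-284, -54]ᵀ.
det = 83·6 − 13² = 329.
m = ((-284)·6 − 13·(-54))/329 = -1002/329; c = (83·(-54) − 13·(-284))/329 = -790/329.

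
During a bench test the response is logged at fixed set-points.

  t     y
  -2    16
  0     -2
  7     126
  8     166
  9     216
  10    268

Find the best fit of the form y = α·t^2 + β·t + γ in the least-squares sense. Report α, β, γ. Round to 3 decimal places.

The normal equations are: 23074·α + 2576·β + 298·γ = 61158;  2576·α + 298·β + 32·γ = 6802;  298·α + 32·β + 6·γ = 790.
(Σt^2·t^2 = 23074, Σt^2·t = 2576, Σt^2 = 298, Σt·t = 298, Σt = 32, Σ1 = 6, Σt^2·y = 61158, Σt·y = 6802, Σy = 790.)
Inverting the 3×3 Gram matrix, [α, β, γ]ᵀ = [88937/29985, -15911/5997, -14962/9995]ᵀ.

α = 2.966, β = -2.653, γ = -1.497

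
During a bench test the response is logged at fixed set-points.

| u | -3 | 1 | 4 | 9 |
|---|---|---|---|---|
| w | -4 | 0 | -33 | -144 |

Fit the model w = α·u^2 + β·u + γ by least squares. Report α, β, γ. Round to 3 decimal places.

α = -1.538, β = -2.489, γ = 2.743

From the data, Σu^2·u^2 = 6899, Σu^2·u = 767, Σu^2 = 107, Σu·u = 107, Σu = 11, Σ1 = 4.
Moment sums: Σu^2·w = -12228, Σu·w = -1416, Σw = -181.
AᵀA·[α, β, γ]ᵀ = Aᵀw becomes [[6899, 767, 107]; [767, 107, 11]; [107, 11, 4]]·[α, β, γ]ᵀ = [-12228, -1416, -181]ᵀ.
Solving the 3×3 system (Gaussian elimination) gives α = -503/327, β = -814/327, γ = 299/109.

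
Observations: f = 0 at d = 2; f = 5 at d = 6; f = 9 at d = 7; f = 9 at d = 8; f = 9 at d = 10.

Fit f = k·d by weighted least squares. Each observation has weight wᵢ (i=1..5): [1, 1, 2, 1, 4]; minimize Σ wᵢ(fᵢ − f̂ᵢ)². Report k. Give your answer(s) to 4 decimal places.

Compute the Gram sums: Σwᵢ·d·d = 602.
And Σwᵢ·d·f = 588.
So XᵀWX·[k]ᵀ = XᵀWf: [[602]]·[k]ᵀ = [588]ᵀ.
k = 588/602 = 0.976744.

k = 0.9767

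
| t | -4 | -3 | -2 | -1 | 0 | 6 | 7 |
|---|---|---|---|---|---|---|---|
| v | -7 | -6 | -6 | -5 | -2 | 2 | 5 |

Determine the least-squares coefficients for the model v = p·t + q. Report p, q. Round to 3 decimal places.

Compute the Gram sums: Σt·t = 115, Σt = 3, Σ1 = 7.
For Mᵀv: Σt·v = 110, Σv = -19.
MᵀM·[p, q]ᵀ = Mᵀv becomes [[115, 3]; [3, 7]]·[p, q]ᵀ = [110, -19]ᵀ.
Determinant 115·7 − 3² = 796.
p = (110·7 − 3·(-19))/796 = 827/796; q = (115·(-19) − 3·110)/796 = -2515/796.

p = 1.039, q = -3.160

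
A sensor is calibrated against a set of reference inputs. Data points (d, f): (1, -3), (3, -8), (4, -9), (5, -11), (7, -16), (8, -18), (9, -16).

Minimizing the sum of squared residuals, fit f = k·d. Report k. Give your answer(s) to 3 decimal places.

k = -2.114

With design matrix M, MᵀM = [[245]] and Mᵀf = [-518]ᵀ.
k = (-518)/245 = -2.11429.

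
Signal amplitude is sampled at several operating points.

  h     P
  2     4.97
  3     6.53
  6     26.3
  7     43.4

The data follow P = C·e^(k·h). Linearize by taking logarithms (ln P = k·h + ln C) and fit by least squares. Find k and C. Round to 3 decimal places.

k = 0.442, C = 1.902

Taking logs, ln P = k·h + ln C, so regress ln P on h.
Σh = 18.0000, Σ(h)² = 98.0000, Σln P = 10.5199, Σh·ln P = 54.8467.
Equations: 98.0000·k + 18.0000·ln C = 54.8467;  18.0000·k + 4·ln C = 10.5199.
Δ = 98.0000·4 − (18.0000)² = 68.0000; k = (54.8467·4 − 18.0000·10.5199)/68.0000 = 0.44161, ln C = (98.0000·10.5199 − 18.0000·54.8467)/68.0000 = 0.64273, so C = exp(0.64273) = 1.90166.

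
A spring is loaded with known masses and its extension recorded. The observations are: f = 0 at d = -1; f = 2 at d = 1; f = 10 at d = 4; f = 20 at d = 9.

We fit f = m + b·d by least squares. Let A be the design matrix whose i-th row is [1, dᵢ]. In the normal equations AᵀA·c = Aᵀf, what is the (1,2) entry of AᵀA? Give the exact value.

Row 1 ↔ basis 1, column 2 ↔ basis d, so (AᵀA)_{1,2} = Σᵢ d = (1)·(-1) + (1)·(1) + (1)·(4) + (1)·(9) = 13.

13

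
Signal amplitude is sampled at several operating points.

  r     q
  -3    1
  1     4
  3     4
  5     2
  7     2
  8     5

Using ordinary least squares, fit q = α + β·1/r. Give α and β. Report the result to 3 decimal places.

α = 2.503, β = 2.031

Normal-equation sums: Σ1 = 6, Σ1/r = 411/280, Σ1/r·1/r = 916049/705600.
For Aᵀq: Σq = 18, Σ1/r·q = 1767/280.
AᵀA·[α, β]ᵀ = Aᵀq becomes [[6, 411/280]; [411/280, 916049/705600]]·[α, β]ᵀ = [18, 1767/280]ᵀ.
Eliminating β: (916049/705600)·(row 1) − (411/280)·(row 2) gives (265067/47040)·α = (916049/705600)·18 − (411/280)·(1767/280) = 1105861/78400, so α = 3317583/1325335.
Then β = ((1767/280) − (411/280)·(3317583/1325335))/(916049/705600) = 538272/265067.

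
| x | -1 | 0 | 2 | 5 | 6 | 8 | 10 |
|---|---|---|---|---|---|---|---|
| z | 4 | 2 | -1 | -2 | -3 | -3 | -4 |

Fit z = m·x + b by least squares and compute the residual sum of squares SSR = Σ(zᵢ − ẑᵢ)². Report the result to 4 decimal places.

SSR = 6.4113

Setting ∂/∂m … = 0 gives: 230·m + 30·b = -98;  30·m + 7·b = -7.
Eliminating b: 7·(row 1) − 30·(row 2) gives 710·m = 7·(-98) − 30·(-7) = -476, so m = -238/355.
Then b = ((-7) − 30·(-238/355))/7 = 133/71.
Residuals: 517/355, 9/71, -544/355, -37/71, -302/355, 174/355, 59/71; SSR = 2276/355.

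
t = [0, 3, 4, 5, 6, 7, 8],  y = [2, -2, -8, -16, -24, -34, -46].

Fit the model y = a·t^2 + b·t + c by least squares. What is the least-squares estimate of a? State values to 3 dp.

Entries of XᵀX: Σt^2·t^2 = 8755, Σt^2·t = 1287, Σt^2 = 199, Σt·t = 199, Σt = 33, Σ1 = 7.
Moment sums: Σt^2·y = -6020, Σt·y = -868, Σy = -128.
Normal equations: [[8755, 1287, 199]; [1287, 199, 33]; [199, 33, 7]]·[a, b, c]ᵀ = [-6020, -868, -128]ᵀ.
Row-reducing yields a = -926/1069, b = 926/1069, c = 2412/1069.

a = -0.866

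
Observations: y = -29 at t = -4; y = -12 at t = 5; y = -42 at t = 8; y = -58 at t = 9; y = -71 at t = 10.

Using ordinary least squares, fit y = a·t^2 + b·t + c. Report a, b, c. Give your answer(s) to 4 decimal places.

The normal system AᵀA·[a, b, c]ᵀ = Aᵀy is [[21538, 2302, 286]; [2302, 286, 28]; [286, 28, 5]]·[a, b, c]ᵀ = [-15250, -1512, -212]ᵀ.
Row-reducing yields a = -12947/13128, b = 632119/223176, c = -68811/37196.

a = -0.9862, b = 2.8324, c = -1.8500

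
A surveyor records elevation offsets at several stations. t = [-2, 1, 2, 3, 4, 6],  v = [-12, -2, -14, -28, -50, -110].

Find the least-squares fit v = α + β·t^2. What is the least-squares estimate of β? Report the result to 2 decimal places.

The normal system AᵀA·[α, β]ᵀ = Aᵀv is [[6, 70]; [70, 1666]]·[α, β]ᵀ = [-216, -5118]ᵀ.
Δ = 6·1666 − 70² = 5096.
α = ((-216)·1666 − 70·(-5118))/5096 = -57/182; β = (6·(-5118) − 70·(-216))/5096 = -3897/1274.

β = -3.06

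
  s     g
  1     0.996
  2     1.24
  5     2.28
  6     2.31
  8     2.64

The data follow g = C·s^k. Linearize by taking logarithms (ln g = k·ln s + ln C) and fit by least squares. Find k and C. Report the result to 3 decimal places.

Taking logs, ln g = k·ln s + ln C, so regress ln g on ln s.
Σln s = 6.1738, Σ(ln s)² = 10.6052, Σln g = 2.8433, Σln s·ln g = 4.9944.
Normal system: [[10.6052, 6.1738]; [6.1738, 5]]·[k, ln C]ᵀ = [4.9944, 2.8433]ᵀ.
Slope k = (n·Σln s·ln g − Σln s·Σln g)/(n·Σ(ln s)² − (Σln s)²) = (5·4.9944 − 6.1738·2.8433)/14.9105 = 0.49750; ln C = (Σln g − k·Σln s)/n = -0.04563, so C = exp(-0.04563) = 0.95539.

k = 0.498, C = 0.955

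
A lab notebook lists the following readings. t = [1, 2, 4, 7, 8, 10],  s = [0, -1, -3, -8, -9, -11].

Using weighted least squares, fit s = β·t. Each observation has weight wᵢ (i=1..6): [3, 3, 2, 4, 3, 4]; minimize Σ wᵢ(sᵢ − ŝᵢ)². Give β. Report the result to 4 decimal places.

β = -1.0898

Entries of XᵀWX: Σwᵢ·t·t = 835.
Moment sums: Σwᵢ·t·s = -910.
β = (-910)/835 = -1.08982.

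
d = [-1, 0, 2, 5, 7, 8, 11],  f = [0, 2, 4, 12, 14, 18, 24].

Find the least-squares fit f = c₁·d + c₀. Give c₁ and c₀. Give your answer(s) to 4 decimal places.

c₁ = 2.0024, c₀ = 1.4175

Compute the Gram sums: Σd·d = 264, Σd = 32, Σ1 = 7.
Right-hand side: Σd·f = 574, Σf = 74.
So XᵀX·[c₁, c₀]ᵀ = Xᵀf: [[264, 32]; [32, 7]]·[c₁, c₀]ᵀ = [574, 74]ᵀ.
Eliminating c₀: 7·(row 1) − 32·(row 2) gives 824·c₁ = 7·574 − 32·74 = 1650, so c₁ = 825/412.
Then c₀ = (74 − 32·(825/412))/7 = 146/103.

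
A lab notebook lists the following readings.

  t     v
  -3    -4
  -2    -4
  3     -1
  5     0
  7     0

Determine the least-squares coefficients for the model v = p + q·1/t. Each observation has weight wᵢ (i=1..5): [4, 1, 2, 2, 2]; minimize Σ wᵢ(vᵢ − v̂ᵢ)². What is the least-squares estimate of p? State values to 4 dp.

AᵀWA·[p, q]ᵀ = AᵀWv reads: 11·p + (-101/210)·q = -22;  (-101/210)·p + (15251/14700)·q = 20/3.
(Σwᵢ·1 = 11, Σwᵢ·1/t = -101/210, Σwᵢ·1/t·1/t = 15251/14700, Σwᵢ·v = -22, Σwᵢ·1/t·v = 20/3.)
Eliminating q: (15251/14700)·(row 1) − (-101/210)·(row 2) gives (246541/22050)·p = (15251/14700)·(-22) − (-101/210)·(20/3) = -432583/22050, so p = -4283/2441.
Then q = ((20/3) − (-101/210)·(-4283/2441))/(15251/14700) = 1383690/246541.

p = -1.7546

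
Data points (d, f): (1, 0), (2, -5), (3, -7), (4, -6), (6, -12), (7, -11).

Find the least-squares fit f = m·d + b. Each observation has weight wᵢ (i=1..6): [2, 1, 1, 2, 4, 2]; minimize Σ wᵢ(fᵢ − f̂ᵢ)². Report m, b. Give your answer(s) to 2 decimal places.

Sums needed: Σwᵢ·d·d = 289, Σwᵢ·d = 53, Σwᵢ·1 = 12.
Moment sums: Σwᵢ·d·f = -521, Σwᵢ·f = -94.
MᵀWM·[m, b]ᵀ = MᵀWf becomes [[289, 53]; [53, 12]]·[m, b]ᵀ = [-521, -94]ᵀ.
det = 289·12 − 53² = 659.
m = ((-521)·12 − 53·(-94))/659 = -1270/659; b = (289·(-94) − 53·(-521))/659 = 447/659.

m = -1.93, b = 0.68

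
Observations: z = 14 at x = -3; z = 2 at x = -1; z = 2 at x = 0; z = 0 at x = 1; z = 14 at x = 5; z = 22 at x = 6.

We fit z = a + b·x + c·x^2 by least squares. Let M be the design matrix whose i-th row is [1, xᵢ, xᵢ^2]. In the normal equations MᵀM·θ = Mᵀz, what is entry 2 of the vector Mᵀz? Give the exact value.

Entry 2 ↔ basis x, so (Mᵀz)_{2} = Σᵢ (x)·zᵢ = (-3)·(14) + (-1)·(2) + (0)·(2) + (1)·(0) + (5)·(14) + (6)·(22) = 158.

158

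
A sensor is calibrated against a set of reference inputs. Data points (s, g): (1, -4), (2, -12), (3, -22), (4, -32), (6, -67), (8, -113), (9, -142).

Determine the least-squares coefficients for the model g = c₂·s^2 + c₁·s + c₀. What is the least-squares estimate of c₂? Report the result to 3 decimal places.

Normal-equation sums: Σs^2·s^2 = 12307, Σs^2·s = 1557, Σs^2 = 211, Σs·s = 211, Σs = 33, Σ1 = 7.
Moment sums: Σs^2·g = -21908, Σs·g = -2806, Σg = -392.
Normal equations: [[12307, 1557, 211]; [1557, 211, 33]; [211, 33, 7]]·[c₂, c₁, c₀]ᵀ = [-21908, -2806, -392]ᵀ.
Solving the 3×3 system (Gaussian elimination) gives c₂ = -3021/1963, c₁ = -6563/3926, c₀ = -6793/3926.

c₂ = -1.539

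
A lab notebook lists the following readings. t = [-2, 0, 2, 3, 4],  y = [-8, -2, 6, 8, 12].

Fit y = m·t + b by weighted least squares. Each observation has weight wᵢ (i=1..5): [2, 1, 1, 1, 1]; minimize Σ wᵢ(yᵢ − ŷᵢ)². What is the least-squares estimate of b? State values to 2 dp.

From the data, Σwᵢ·t·t = 37, Σwᵢ·t = 5, Σwᵢ·1 = 6.
Moment sums: Σwᵢ·t·y = 116, Σwᵢ·y = 8.
XᵀWX·[m, b]ᵀ = XᵀWy becomes [[37, 5]; [5, 6]]·[m, b]ᵀ = [116, 8]ᵀ.
Eliminating b: 6·(row 1) − 5·(row 2) gives 197·m = 6·116 − 5·8 = 656, so m = 656/197.
Then b = (8 − 5·(656/197))/6 = -284/197.

b = -1.44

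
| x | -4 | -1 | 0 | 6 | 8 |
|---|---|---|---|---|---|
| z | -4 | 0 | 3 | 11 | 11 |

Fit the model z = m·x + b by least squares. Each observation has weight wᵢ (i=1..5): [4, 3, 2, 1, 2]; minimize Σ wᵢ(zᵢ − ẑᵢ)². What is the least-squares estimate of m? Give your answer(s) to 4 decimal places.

m = 1.3040

Forming MᵀWM = [[231, 3]; [3, 12]] and MᵀWz = [306, 23]ᵀ gives MᵀWM·[m, b]ᵀ = MᵀWz.
det = 231·12 − 3² = 2763.
m = (306·12 − 3·23)/2763 = 1201/921; b = (231·23 − 3·306)/2763 = 1465/921.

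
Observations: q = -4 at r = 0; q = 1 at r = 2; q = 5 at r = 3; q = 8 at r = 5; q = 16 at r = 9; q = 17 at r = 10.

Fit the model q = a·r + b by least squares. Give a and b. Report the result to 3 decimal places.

a = 2.070, b = -2.837

The normal equations are: 219·a + 29·b = 371;  29·a + 6·b = 43.
(Σr·r = 219, Σr = 29, Σ1 = 6, Σr·q = 371, Σq = 43.)
det = 219·6 − 29² = 473.
a = (371·6 − 29·43)/473 = 89/43; b = (219·43 − 29·371)/473 = -122/43.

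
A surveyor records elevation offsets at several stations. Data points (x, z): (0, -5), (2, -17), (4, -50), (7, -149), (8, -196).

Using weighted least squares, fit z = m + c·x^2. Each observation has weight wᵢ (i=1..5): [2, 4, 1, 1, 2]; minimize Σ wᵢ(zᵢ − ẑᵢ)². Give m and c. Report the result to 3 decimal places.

m = -4.698, c = -2.976

Entries of MᵀWM: Σwᵢ·1 = 10, Σwᵢ·x^2 = 209, Σwᵢ·x^2·x^2 = 10913.
Right-hand side: Σwᵢ·z = -669, Σwᵢ·x^2·z = -33461.
det = 10·10913 − 209² = 65449.
m = ((-669)·10913 − 209·(-33461))/65449 = -307448/65449; c = (10·(-33461) − 209·(-669))/65449 = -194789/65449.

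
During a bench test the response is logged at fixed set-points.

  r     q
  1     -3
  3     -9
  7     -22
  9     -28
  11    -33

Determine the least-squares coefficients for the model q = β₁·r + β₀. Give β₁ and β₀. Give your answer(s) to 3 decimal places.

β₁ = -3.052, β₀ = -0.076

With design matrix A, AᵀA = [[261, 31]; [31, 5]] and Aᵀq = [-799, -95]ᵀ.
Δ = 261·5 − 31² = 344.
β₁ = ((-799)·5 − 31·(-95))/344 = -525/172; β₀ = (261·(-95) − 31·(-799))/344 = -13/172.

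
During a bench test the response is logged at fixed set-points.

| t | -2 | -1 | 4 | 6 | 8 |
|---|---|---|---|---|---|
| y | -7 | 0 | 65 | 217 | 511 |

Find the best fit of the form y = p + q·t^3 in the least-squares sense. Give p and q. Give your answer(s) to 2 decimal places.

The normal system XᵀX·[p, q]ᵀ = Xᵀy is [[5, 783]; [783, 312961]]·[p, q]ᵀ = [786, 312720]ᵀ.
Δ = 5·312961 − 783² = 951716.
p = (786·312961 − 783·312720)/951716 = 563793/475858; q = (5·312720 − 783·786)/951716 = 474081/475858.

p = 1.18, q = 1.00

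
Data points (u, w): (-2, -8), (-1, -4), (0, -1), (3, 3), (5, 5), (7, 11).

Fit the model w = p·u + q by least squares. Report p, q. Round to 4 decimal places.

p = 1.8594, q = -2.7188

The normal equations are: 88·p + 12·q = 131;  12·p + 6·q = 6.
(Σu·u = 88, Σu = 12, Σ1 = 6, Σu·w = 131, Σw = 6.)
det = 88·6 − 12² = 384.
p = (131·6 − 12·6)/384 = 119/64; q = (88·6 − 12·131)/384 = -87/32.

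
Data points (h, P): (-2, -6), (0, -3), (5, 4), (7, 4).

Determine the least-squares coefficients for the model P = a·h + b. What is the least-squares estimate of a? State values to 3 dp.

a = 1.179

The normal system XᵀX·[a, b]ᵀ = XᵀP is [[78, 10]; [10, 4]]·[a, b]ᵀ = [60, -1]ᵀ.
Determinant 78·4 − 10² = 212.
a = (60·4 − 10·(-1))/212 = 125/106; b = (78·(-1) − 10·60)/212 = -339/106.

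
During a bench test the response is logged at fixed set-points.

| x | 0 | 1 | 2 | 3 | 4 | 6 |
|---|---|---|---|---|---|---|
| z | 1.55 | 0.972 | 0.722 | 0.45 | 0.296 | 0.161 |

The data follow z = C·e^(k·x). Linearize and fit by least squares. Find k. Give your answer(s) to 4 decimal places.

k = -0.3806

Let Y = ln z. Fitting Y = k·x + ln C by least squares:
AᵀA = [[66.0000, 16.0000]; [16.0000, 6]], rhs = [-18.9031, -3.7581]ᵀ  (here Σx = 16.0000, Σ(x)² = 66.0000, Σln z = -3.7581, Σx·ln z = -18.9031).
Solving (det = 140.0000): k = -0.38063, ln C = 0.38866.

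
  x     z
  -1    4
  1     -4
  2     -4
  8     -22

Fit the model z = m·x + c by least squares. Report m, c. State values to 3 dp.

Normal-equation sums: Σx·x = 70, Σx = 10, Σ1 = 4.
Right-hand side: Σx·z = -192, Σz = -26.
MᵀM·[m, c]ᵀ = Mᵀz becomes [[70, 10]; [10, 4]]·[m, c]ᵀ = [-192, -26]ᵀ.
Determinant 70·4 − 10² = 180.
m = ((-192)·4 − 10·(-26))/180 = -127/45; c = (70·(-26) − 10·(-192))/180 = 5/9.

m = -2.822, c = 0.556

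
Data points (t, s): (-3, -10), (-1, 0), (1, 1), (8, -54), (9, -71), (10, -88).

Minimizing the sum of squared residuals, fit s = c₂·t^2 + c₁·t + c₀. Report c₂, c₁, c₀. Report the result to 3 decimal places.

c₂ = -0.981, c₁ = 0.847, c₀ = 1.473

With design matrix X, XᵀX = [[20740, 2214, 256]; [2214, 256, 24]; [256, 24, 6]] and Xᵀs = [-18096, -1920, -222]ᵀ.
Row-reducing yields c₂ = -22764/23201, c₁ = 98304/116005, c₀ = 170919/116005.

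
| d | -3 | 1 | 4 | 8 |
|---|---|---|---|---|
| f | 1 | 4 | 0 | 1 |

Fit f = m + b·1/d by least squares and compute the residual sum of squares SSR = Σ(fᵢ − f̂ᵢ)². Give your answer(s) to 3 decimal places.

SSR = 3.587

Sums needed: Σ1 = 4, Σ1/d = 25/24, Σ1/d·1/d = 685/576.
Right-hand side: Σf = 6, Σ1/d·f = 91/24.
XᵀX·[m, b]ᵀ = Xᵀf becomes [[4, 25/24]; [25/24, 685/576]]·[m, b]ᵀ = [6, 91/24]ᵀ.
Eliminating b: (685/576)·(row 1) − (25/24)·(row 2) gives (235/64)·m = (685/576)·6 − (25/24)·(91/24) = 1835/576, so m = 367/423.
Then b = ((91/24) − (25/24)·(367/423))/(685/576) = 1712/705.
Residuals: 664/705, 1489/2115, -3119/2115, -362/2115; SSR = 7586/2115.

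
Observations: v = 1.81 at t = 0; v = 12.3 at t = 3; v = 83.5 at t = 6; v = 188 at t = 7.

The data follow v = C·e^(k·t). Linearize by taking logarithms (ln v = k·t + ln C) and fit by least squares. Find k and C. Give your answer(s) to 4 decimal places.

Linearized form: ln v = k·t + ln C. From the 4 transformed points,
Over the data: Σt = 16.0000, Σ(t)² = 94.0000, Σln v = 12.7642, Σt·ln v = 70.7330.
Normal system: [[94.0000, 16.0000]; [16.0000, 4]]·[k, ln C]ᵀ = [70.7330, 12.7642]ᵀ.
Slope k = (n·Σt·ln v − Σt·Σln v)/(n·Σ(t)² − (Σt)²) = (4·70.7330 − 16.0000·12.7642)/120.0000 = 0.65587; ln C = (Σln v − k·Σt)/n = 0.56757, so C = exp(0.56757) = 1.76398.

k = 0.6559, C = 1.7640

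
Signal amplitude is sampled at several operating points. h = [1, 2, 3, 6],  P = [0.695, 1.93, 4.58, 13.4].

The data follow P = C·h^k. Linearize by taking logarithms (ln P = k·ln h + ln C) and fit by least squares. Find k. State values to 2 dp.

Taking logs, ln P = k·ln h + ln C, so regress ln P on ln h.
Σln h = 3.5835, Σ(ln h)² = 4.8978, Σln P = 4.4106, Σln h·ln P = 6.7776.
Equations: 4.8978·k + 3.5835·ln C = 6.7776;  3.5835·k + 4·ln C = 4.4106.
Slope k = (n·Σln h·ln P − Σln h·Σln P)/(n·Σ(ln h)² − (Σln h)²) = (4·6.7776 − 3.5835·4.4106)/6.7496 = 1.67488; ln C = (Σln P − k·Σln h)/n = -0.39783.

k = 1.67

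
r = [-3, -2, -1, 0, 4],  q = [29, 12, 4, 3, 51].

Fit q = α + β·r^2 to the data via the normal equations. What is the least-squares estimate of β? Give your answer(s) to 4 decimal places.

With design matrix A, AᵀA = [[5, 30]; [30, 354]] and Aᵀq = [99, 1129]ᵀ.
Δ = 5·354 − 30² = 870.
α = (99·354 − 30·1129)/870 = 196/145; β = (5·1129 − 30·99)/870 = 535/174.

β = 3.0747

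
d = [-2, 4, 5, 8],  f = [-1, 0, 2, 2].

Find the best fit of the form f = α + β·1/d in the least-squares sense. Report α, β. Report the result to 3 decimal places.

α = 0.694, β = 2.983

With design matrix X, XᵀX = [[4, 3/40]; [3/40, 589/1600]] and Xᵀf = [3, 23/20]ᵀ.
Eliminating β: (589/1600)·(row 1) − (3/40)·(row 2) gives (2347/1600)·α = (589/1600)·3 − (3/40)·(23/20) = 1629/1600, so α = 1629/2347.
Then β = ((23/20) − (3/40)·(1629/2347))/(589/1600) = 7000/2347.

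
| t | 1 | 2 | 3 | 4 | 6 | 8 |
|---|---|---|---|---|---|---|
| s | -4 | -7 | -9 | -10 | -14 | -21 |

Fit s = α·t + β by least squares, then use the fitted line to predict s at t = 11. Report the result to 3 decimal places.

ŝ = -26.686

The normal equations are: 130·α + 24·β = -337;  24·α + 6·β = -65.
Eliminating β: 6·(row 1) − 24·(row 2) gives 204·α = 6·(-337) − 24·(-65) = -462, so α = -77/34.
Then β = ((-65) − 24·(-77/34))/6 = -181/102.
At t = 11: ŝ = (-77/34)·(11) + (-181/102)·(1) = -1361/51.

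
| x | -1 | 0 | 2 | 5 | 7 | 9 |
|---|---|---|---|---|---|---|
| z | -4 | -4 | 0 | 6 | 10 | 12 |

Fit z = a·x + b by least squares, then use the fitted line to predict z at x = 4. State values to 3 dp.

The normal equations are: 160·a + 22·b = 212;  22·a + 6·b = 20.
(Σx·x = 160, Σx = 22, Σ1 = 6, Σx·z = 212, Σz = 20.)
det = 160·6 − 22² = 476.
a = (212·6 − 22·20)/476 = 208/119; b = (160·20 − 22·212)/476 = -366/119.
At x = 4: ẑ = (208/119)·(4) + (-366/119)·(1) = 466/119.

ẑ = 3.916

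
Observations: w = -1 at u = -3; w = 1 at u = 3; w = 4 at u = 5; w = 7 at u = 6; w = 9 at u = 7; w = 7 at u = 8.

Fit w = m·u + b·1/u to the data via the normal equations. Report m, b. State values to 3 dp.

m = 1.211, b = -7.577

Compute the Gram sums: Σu·u = 192, Σu·1/u = 6, Σ1/u·1/u = 25561/78400.
For Xᵀw: Σu·w = 187, Σ1/u·w = 4027/840.
So XᵀX·[m, b]ᵀ = Xᵀw: [[192, 6]; [6, 25561/78400]]·[m, b]ᵀ = [187, 4027/840]ᵀ.
det = 192·(25561/78400) − 6² = 32583/1225.
m = (187·(25561/78400) − 6·(4027/840))/(32583/1225) = 2524787/2085312; b = (192·(4027/840) − 6·187)/(32583/1225) = -246890/32583.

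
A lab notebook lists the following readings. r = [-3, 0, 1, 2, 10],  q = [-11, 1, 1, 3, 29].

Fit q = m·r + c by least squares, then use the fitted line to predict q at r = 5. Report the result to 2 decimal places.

q̂ = 13.66

Compute the Gram sums: Σr·r = 114, Σr = 10, Σ1 = 5.
Moment sums: Σr·q = 330, Σq = 23.
Eliminating c: 5·(row 1) − 10·(row 2) gives 470·m = 5·330 − 10·23 = 1420, so m = 142/47.
Then c = (23 − 10·(142/47))/5 = -339/235.
At r = 5: q̂ = (142/47)·(5) + (-339/235)·(1) = 3211/235.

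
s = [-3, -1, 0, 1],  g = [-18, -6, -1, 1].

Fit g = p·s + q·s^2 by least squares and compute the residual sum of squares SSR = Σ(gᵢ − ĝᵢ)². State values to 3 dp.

SSR = 5.891

Setting ∂/∂p … = 0 gives: 11·p + (-27)·q = 61;  (-27)·p + 83·q = -167.
det = 11·83 − (-27)² = 184.
p = (61·83 − (-27)·(-167))/184 = 277/92; q = (11·(-167) − (-27)·61)/184 = -95/92.
Residuals: 15/46, -45/23, -1, -45/46; SSR = 271/46.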